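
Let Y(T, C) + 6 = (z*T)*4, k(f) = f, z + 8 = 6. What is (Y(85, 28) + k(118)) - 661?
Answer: -1229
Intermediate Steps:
z = -2 (z = -8 + 6 = -2)
Y(T, C) = -6 - 8*T (Y(T, C) = -6 - 2*T*4 = -6 - 8*T)
(Y(85, 28) + k(118)) - 661 = ((-6 - 8*85) + 118) - 661 = ((-6 - 680) + 118) - 661 = (-686 + 118) - 661 = -568 - 661 = -1229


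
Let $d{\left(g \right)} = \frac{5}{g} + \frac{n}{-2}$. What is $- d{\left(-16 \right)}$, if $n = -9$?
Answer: $- \frac{67}{16} \approx -4.1875$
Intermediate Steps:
$d{\left(g \right)} = \frac{9}{2} + \frac{5}{g}$ ($d{\left(g \right)} = \frac{5}{g} - \frac{9}{-2} = \frac{5}{g} - - \frac{9}{2} = \frac{5}{g} + \frac{9}{2} = \frac{9}{2} + \frac{5}{g}$)
$- d{\left(-16 \right)} = - (\frac{9}{2} + \frac{5}{-16}) = - (\frac{9}{2} + 5 \left(- \frac{1}{16}\right)) = - (\frac{9}{2} - \frac{5}{16}) = \left(-1\right) \frac{67}{16} = - \frac{67}{16}$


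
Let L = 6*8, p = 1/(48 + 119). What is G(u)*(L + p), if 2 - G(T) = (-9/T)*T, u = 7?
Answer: 88187/167 ≈ 528.07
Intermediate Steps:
p = 1/167 ≈ 0.0059880
L = 48
G(T) = 11 (G(T) = 2 - (-9/T)*T = 2 - 1*(-9) = 2 + 9 = 11)
G(u)*(L + p) = 11*(48 + 1/167) = 11*(8017/167) = 88187/167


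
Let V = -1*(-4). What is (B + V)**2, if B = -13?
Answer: 81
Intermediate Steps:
V = 4
(B + V)**2 = (-13 + 4)**2 = (-9)**2 = 81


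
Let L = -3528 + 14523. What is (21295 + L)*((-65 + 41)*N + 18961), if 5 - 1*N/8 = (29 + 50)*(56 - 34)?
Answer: 11356296130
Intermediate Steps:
N = -13864 (N = 40 - 8*(29 + 50)*(56 - 34) = 40 - 632*22 = 40 - 8*1738 = 40 - 13904 = -13864)
L = 10995
(21295 + L)*((-65 + 41)*N + 18961) = (21295 + 10995)*((-65 + 41)*(-13864) + 18961) = 32290*(-24*(-13864) + 18961) = 32290*(332736 + 18961) = 32290*351697 = 11356296130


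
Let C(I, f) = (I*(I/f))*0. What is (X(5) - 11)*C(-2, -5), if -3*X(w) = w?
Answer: 0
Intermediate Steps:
X(w) = -w/3
C(I, f) = 0 (C(I, f) = (I²/f)*0 = 0)
(X(5) - 11)*C(-2, -5) = (-⅓*5 - 11)*0 = (-5/3 - 11)*0 = -38/3*0 = 0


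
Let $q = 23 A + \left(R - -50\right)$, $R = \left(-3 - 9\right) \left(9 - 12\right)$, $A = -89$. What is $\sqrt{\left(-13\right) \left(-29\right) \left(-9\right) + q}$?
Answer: $i \sqrt{5354} \approx 73.171 i$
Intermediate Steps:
$R = 36$ ($R = \left(-12\right) \left(-3\right) = 36$)
$q = -1961$ ($q = 23 \left(-89\right) + \left(36 - -50\right) = -2047 + \left(36 + 50\right) = -2047 + 86 = -1961$)
$\sqrt{\left(-13\right) \left(-29\right) \left(-9\right) + q} = \sqrt{\left(-13\right) \left(-29\right) \left(-9\right) - 1961} = \sqrt{377 \left(-9\right) - 1961} = \sqrt{-3393 - 1961} = \sqrt{-5354} = i \sqrt{5354}$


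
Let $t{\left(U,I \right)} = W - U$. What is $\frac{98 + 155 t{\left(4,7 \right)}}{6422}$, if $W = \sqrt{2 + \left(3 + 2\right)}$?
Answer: $- \frac{261}{3211} + \frac{155 \sqrt{7}}{6422} \approx -0.017426$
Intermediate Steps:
$W = \sqrt{7}$ ($W = \sqrt{2 + 5} = \sqrt{7} \approx 2.6458$)
$t{\left(U,I \right)} = \sqrt{7} - U$
$\frac{98 + 155 t{\left(4,7 \right)}}{6422} = \frac{98 + 155 \left(\sqrt{7} - 4\right)}{6422} = \left(98 + 155 \left(\sqrt{7} - 4\right)\right) \frac{1}{6422} = \left(98 + 155 \left(-4 + \sqrt{7}\right)\right) \frac{1}{6422} = \left(98 - \left(620 - 155 \sqrt{7}\right)\right) \frac{1}{6422} = \left(-522 + 155 \sqrt{7}\right) \frac{1}{6422} = - \frac{261}{3211} + \frac{155 \sqrt{7}}{6422}$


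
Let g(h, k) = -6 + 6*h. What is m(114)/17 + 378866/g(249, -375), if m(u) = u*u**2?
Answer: 1105489097/12648 ≈ 87404.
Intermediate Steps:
m(u) = u**3
m(114)/17 + 378866/g(249, -375) = 114**3/17 + 378866/(-6 + 6*249) = 1481544*(1/17) + 378866/(-6 + 1494) = 1481544/17 + 378866/1488 = 1481544/17 + 378866*(1/1488) = 1481544/17 + 189433/744 = 1105489097/12648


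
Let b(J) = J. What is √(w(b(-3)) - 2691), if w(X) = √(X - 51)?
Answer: √(-2691 + 3*I*√6) ≈ 0.07083 + 51.875*I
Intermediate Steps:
w(X) = √(-51 + X)
√(w(b(-3)) - 2691) = √(√(-51 - 3) - 2691) = √(√(-54) - 2691) = √(3*I*√6 - 2691) = √(-2691 + 3*I*√6)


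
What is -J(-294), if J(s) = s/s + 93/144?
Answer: -79/48 ≈ -1.6458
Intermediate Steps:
J(s) = 79/48 (J(s) = 1 + 93*(1/144) = 1 + 31/48 = 79/48)
-J(-294) = -1*79/48 = -79/48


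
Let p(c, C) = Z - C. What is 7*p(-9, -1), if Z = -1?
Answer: 0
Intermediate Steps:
p(c, C) = -1 - C
7*p(-9, -1) = 7*(-1 - 1*(-1)) = 7*(-1 + 1) = 7*0 = 0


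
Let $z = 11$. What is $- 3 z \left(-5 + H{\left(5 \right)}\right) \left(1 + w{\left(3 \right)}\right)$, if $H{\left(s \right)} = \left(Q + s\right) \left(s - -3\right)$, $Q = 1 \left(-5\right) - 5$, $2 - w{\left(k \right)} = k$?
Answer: $0$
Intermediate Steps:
$w{\left(k \right)} = 2 - k$
$Q = -10$ ($Q = -5 - 5 = -10$)
$H{\left(s \right)} = \left(-10 + s\right) \left(3 + s\right)$ ($H{\left(s \right)} = \left(-10 + s\right) \left(s - -3\right) = \left(-10 + s\right) \left(s + 3\right) = \left(-10 + s\right) \left(3 + s\right)$)
$- 3 z \left(-5 + H{\left(5 \right)}\right) \left(1 + w{\left(3 \right)}\right) = \left(-3\right) 11 \left(-5 - \left(65 - 25\right)\right) \left(1 + \left(2 - 3\right)\right) = - 33 \left(-5 - 40\right) \left(1 + \left(2 - 3\right)\right) = - 33 \left(-5 - 40\right) \left(1 - 1\right) = - 33 \left(\left(-45\right) 0\right) = \left(-33\right) 0 = 0$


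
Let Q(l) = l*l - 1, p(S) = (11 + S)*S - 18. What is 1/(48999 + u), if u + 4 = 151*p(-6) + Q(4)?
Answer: 1/41762 ≈ 2.3945e-5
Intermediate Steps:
p(S) = -18 + S*(11 + S) (p(S) = S*(11 + S) - 18 = -18 + S*(11 + S))
Q(l) = -1 + l² (Q(l) = l² - 1 = -1 + l²)
u = -7237 (u = -4 + (151*(-18 + (-6)² + 11*(-6)) + (-1 + 4²)) = -4 + (151*(-18 + 36 - 66) + (-1 + 16)) = -4 + (151*(-48) + 15) = -4 + (-7248 + 15) = -4 - 7233 = -7237)
1/(48999 + u) = 1/(48999 - 7237) = 1/41762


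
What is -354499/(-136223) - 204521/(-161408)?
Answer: 85079438775/21987481984 ≈ 3.8694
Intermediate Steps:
-354499/(-136223) - 204521/(-161408) = -354499*(-1/136223) - 204521*(-1/161408) = 354499/136223 + 204521/161408 = 85079438775/21987481984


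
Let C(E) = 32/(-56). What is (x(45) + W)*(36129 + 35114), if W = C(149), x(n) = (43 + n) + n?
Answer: 66042261/7 ≈ 9.4346e+6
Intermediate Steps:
C(E) = -4/7 (C(E) = 32*(-1/56) = -4/7)
x(n) = 43 + 2*n
W = -4/7 ≈ -0.57143
(x(45) + W)*(36129 + 35114) = ((43 + 2*45) - 4/7)*(36129 + 35114) = ((43 + 90) - 4/7)*71243 = (133 - 4/7)*71243 = (927/7)*71243 = 66042261/7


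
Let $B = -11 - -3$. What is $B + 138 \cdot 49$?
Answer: $6754$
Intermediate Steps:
$B = -8$ ($B = -11 + 3 = -8$)
$B + 138 \cdot 49 = -8 + 138 \cdot 49 = -8 + 6762 = 6754$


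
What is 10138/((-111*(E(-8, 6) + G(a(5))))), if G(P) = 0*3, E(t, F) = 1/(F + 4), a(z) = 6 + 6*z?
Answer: -2740/3 ≈ -913.33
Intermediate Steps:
E(t, F) = 1/(4 + F)
G(P) = 0
10138/((-111*(E(-8, 6) + G(a(5))))) = 10138/((-111*(1/(4 + 6) + 0))) = 10138/((-111*(1/10 + 0))) = 10138/((-111*(⅒ + 0))) = 10138/((-111*⅒)) = 10138/(-111/10) = 10138*(-10/111) = -2740/3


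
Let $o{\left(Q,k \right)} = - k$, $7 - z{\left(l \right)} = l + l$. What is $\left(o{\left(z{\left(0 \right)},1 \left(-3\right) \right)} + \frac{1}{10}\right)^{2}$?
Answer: $\frac{961}{100} \approx 9.61$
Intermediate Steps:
$z{\left(l \right)} = 7 - 2 l$ ($z{\left(l \right)} = 7 - \left(l + l\right) = 7 - 2 l$)
$\left(o{\left(z{\left(0 \right)},1 \left(-3\right) \right)} + \frac{1}{10}\right)^{2} = \left(- 1 \left(-3\right) + \frac{1}{10}\right)^{2} = \left(\left(-1\right) \left(-3\right) + \frac{1}{10}\right)^{2} = \left(3 + \frac{1}{10}\right)^{2} = \left(\frac{31}{10}\right)^{2} = \frac{961}{100}$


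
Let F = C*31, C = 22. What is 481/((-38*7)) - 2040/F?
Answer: -435341/90706 ≈ -4.7995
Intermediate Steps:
F = 682 (F = 22*31 = 682)
481/((-38*7)) - 2040/F = 481/((-38*7)) - 2040/682 = 481/(-266) - 2040*1/682 = 481*(-1/266) - 1020/341 = -481/266 - 1020/341 = -435341/90706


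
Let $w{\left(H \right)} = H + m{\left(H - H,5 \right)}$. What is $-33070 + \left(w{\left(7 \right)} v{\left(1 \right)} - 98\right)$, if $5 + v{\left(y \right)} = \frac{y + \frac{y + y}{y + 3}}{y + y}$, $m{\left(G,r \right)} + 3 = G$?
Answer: $-33185$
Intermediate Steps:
$m{\left(G,r \right)} = -3 + G$
$v{\left(y \right)} = -5 + \frac{y + \frac{2 y}{3 + y}}{2 y}$ ($v{\left(y \right)} = -5 + \frac{y + \frac{y + y}{y + 3}}{y + y} = -5 + \frac{y + \frac{2 y}{3 + y}}{2 y}$)
$w{\left(H \right)} = -3 + H$ ($w{\left(H \right)} = H + \left(-3 + \left(H - H\right)\right) = H + \left(-3 + 0\right) = H - 3 = -3 + H$)
$-33070 + \left(w{\left(7 \right)} v{\left(1 \right)} - 98\right) = -33070 - \left(98 - \left(-3 + 7\right) \frac{-25 - 9}{2 \left(3 + 1\right)}\right) = -33070 - \left(98 - 4 \frac{-25 - 9}{2 \cdot 4}\right) = -33070 - \left(98 - 4 \cdot \frac{1}{2} \cdot \frac{1}{4} \left(-34\right)\right) = -33070 + \left(4 \left(- \frac{17}{4}\right) - 98\right) = -33070 - 115 = -33185$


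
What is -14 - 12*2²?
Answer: -62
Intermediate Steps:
-14 - 12*2² = -14 - 12*4 = -14 - 48 = -62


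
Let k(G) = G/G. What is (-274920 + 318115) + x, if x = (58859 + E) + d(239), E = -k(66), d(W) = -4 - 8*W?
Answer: 100137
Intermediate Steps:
k(G) = 1
E = -1 (E = -1*1 = -1)
x = 56942 (x = (58859 - 1) + (-4 - 8*239) = 58858 + (-4 - 1912) = 58858 - 1916 = 56942)
(-274920 + 318115) + x = (-274920 + 318115) + 56942 = 43195 + 56942 = 100137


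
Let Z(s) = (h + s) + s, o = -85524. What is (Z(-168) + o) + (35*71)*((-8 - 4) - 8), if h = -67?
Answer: -135627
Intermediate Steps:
Z(s) = -67 + 2*s (Z(s) = (-67 + s) + s = -67 + 2*s)
(Z(-168) + o) + (35*71)*((-8 - 4) - 8) = ((-67 + 2*(-168)) - 85524) + (35*71)*((-8 - 4) - 8) = ((-67 - 336) - 85524) + 2485*(-12 - 8) = (-403 - 85524) + 2485*(-20) = -85927 - 49700 = -135627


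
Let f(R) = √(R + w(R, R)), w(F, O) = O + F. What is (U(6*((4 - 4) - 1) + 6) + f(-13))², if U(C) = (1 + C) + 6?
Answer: (7 + I*√39)² ≈ 10.0 + 87.43*I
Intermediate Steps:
w(F, O) = F + O
f(R) = √3*√R (f(R) = √(R + (R + R)) = √(R + 2*R) = √(3*R) = √3*√R)
U(C) = 7 + C
(U(6*((4 - 4) - 1) + 6) + f(-13))² = ((7 + (6*((4 - 4) - 1) + 6)) + √3*√(-13))² = ((7 + (6*(0 - 1) + 6)) + √3*(I*√13))² = ((7 + (6*(-1) + 6)) + I*√39)² = ((7 + (-6 + 6)) + I*√39)² = ((7 + 0) + I*√39)² = (7 + I*√39)²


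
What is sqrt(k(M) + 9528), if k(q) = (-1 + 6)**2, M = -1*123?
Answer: sqrt(9553) ≈ 97.740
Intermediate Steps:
M = -123
k(q) = 25 (k(q) = 5**2 = 25)
sqrt(k(M) + 9528) = sqrt(25 + 9528) = sqrt(9553)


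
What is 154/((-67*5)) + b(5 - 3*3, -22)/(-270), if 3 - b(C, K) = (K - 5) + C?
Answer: -5297/9045 ≈ -0.58563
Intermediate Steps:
b(C, K) = 8 - C - K (b(C, K) = 3 - ((K - 5) + C) = 3 - ((-5 + K) + C) = 3 - (-5 + C + K) = 3 + (5 - C - K) = 8 - C - K)
154/((-67*5)) + b(5 - 3*3, -22)/(-270) = 154/((-67*5)) + (8 - (5 - 3*3) - 1*(-22))/(-270) = 154/(-335) + (8 - (5 - 9) + 22)*(-1/270) = 154*(-1/335) + (8 - 1*(-4) + 22)*(-1/270) = -154/335 + (8 + 4 + 22)*(-1/270) = -154/335 + 34*(-1/270) = -154/335 - 17/135 = -5297/9045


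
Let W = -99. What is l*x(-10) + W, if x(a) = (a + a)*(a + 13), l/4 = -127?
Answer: 30381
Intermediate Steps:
l = -508 (l = 4*(-127) = -508)
x(a) = 2*a*(13 + a) (x(a) = (2*a)*(13 + a) = 2*a*(13 + a))
l*x(-10) + W = -1016*(-10)*(13 - 10) - 99 = -1016*(-10)*3 - 99 = -508*(-60) - 99 = 30480 - 99 = 30381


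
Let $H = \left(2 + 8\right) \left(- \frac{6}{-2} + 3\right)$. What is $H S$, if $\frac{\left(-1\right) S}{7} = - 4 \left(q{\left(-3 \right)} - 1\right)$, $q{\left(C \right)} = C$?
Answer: $-6720$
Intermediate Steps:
$H = 60$ ($H = 10 \left(\left(-6\right) \left(- \frac{1}{2}\right) + 3\right) = 10 \left(3 + 3\right) = 10 \cdot 6 = 60$)
$S = -112$ ($S = - 7 \left(- 4 \left(-3 - 1\right)\right) = - 7 \left(\left(-4\right) \left(-4\right)\right) = \left(-7\right) 16 = -112$)
$H S = 60 \left(-112\right) = -6720$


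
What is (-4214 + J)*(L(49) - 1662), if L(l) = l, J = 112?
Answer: 6616526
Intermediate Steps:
(-4214 + J)*(L(49) - 1662) = (-4214 + 112)*(49 - 1662) = -4102*(-1613) = 6616526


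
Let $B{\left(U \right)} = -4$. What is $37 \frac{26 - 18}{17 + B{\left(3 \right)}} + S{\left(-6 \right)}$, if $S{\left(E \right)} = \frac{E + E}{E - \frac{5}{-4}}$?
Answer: $\frac{6248}{247} \approx 25.296$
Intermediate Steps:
$S{\left(E \right)} = \frac{2 E}{\frac{5}{4} + E}$ ($S{\left(E \right)} = \frac{2 E}{E - - \frac{5}{4}} = \frac{2 E}{E + \frac{5}{4}} = \frac{2 E}{\frac{5}{4} + E}$)
$37 \frac{26 - 18}{17 + B{\left(3 \right)}} + S{\left(-6 \right)} = 37 \frac{26 - 18}{17 - 4} + 8 \left(-6\right) \frac{1}{5 + 4 \left(-6\right)} = 37 \cdot \frac{8}{13} + 8 \left(-6\right) \frac{1}{5 - 24} = 37 \cdot 8 \cdot \frac{1}{13} + 8 \left(-6\right) \frac{1}{-19} = 37 \cdot \frac{8}{13} + 8 \left(-6\right) \left(- \frac{1}{19}\right) = \frac{296}{13} + \frac{48}{19} = \frac{6248}{247}$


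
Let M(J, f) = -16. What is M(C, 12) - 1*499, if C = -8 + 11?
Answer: -515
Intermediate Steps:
C = 3
M(C, 12) - 1*499 = -16 - 1*499 = -16 - 499 = -515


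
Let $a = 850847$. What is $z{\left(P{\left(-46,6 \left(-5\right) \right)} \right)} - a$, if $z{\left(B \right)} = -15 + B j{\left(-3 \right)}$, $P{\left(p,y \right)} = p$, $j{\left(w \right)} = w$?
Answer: $-850724$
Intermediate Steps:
$z{\left(B \right)} = -15 - 3 B$ ($z{\left(B \right)} = -15 + B \left(-3\right) = -15 - 3 B$)
$z{\left(P{\left(-46,6 \left(-5\right) \right)} \right)} - a = \left(-15 - -138\right) - 850847 = \left(-15 + 138\right) - 850847 = 123 - 850847 = -850724$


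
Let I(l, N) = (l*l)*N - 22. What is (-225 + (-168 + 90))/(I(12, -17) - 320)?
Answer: 101/930 ≈ 0.10860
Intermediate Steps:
I(l, N) = -22 + N*l² (I(l, N) = l²*N - 22 = N*l² - 22 = -22 + N*l²)
(-225 + (-168 + 90))/(I(12, -17) - 320) = (-225 + (-168 + 90))/((-22 - 17*12²) - 320) = (-225 - 78)/((-22 - 17*144) - 320) = -303/((-22 - 2448) - 320) = -303/(-2470 - 320) = -303/(-2790) = -303*(-1/2790) = 101/930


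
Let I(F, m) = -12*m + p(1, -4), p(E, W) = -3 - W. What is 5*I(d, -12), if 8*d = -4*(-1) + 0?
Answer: 725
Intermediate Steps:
d = ½ (d = (-4*(-1) + 0)/8 = (4 + 0)/8 = (⅛)*4 = ½ ≈ 0.50000)
I(F, m) = 1 - 12*m (I(F, m) = -12*m + (-3 - 1*(-4)) = -12*m + (-3 + 4) = -12*m + 1 = 1 - 12*m)
5*I(d, -12) = 5*(1 - 12*(-12)) = 5*(1 + 144) = 5*145 = 725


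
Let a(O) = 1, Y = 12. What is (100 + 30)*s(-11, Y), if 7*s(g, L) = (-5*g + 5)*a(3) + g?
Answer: 910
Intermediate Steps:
s(g, L) = 5/7 - 4*g/7 (s(g, L) = ((-5*g + 5)*1 + g)/7 = ((5 - 5*g)*1 + g)/7 = ((5 - 5*g) + g)/7 = (5 - 4*g)/7 = 5/7 - 4*g/7)
(100 + 30)*s(-11, Y) = (100 + 30)*(5/7 - 4/7*(-11)) = 130*(5/7 + 44/7) = 130*7 = 910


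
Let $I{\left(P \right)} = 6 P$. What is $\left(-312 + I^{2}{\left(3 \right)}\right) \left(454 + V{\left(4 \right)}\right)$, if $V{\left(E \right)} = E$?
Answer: $5496$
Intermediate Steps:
$\left(-312 + I^{2}{\left(3 \right)}\right) \left(454 + V{\left(4 \right)}\right) = \left(-312 + \left(6 \cdot 3\right)^{2}\right) \left(454 + 4\right) = \left(-312 + 18^{2}\right) 458 = \left(-312 + 324\right) 458 = 12 \cdot 458 = 5496$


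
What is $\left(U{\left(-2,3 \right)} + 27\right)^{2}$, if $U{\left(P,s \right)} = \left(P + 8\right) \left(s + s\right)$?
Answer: $3969$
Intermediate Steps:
$U{\left(P,s \right)} = 2 s \left(8 + P\right)$ ($U{\left(P,s \right)} = \left(8 + P\right) 2 s = 2 s \left(8 + P\right)$)
$\left(U{\left(-2,3 \right)} + 27\right)^{2} = \left(2 \cdot 3 \left(8 - 2\right) + 27\right)^{2} = \left(2 \cdot 3 \cdot 6 + 27\right)^{2} = \left(36 + 27\right)^{2} = 63^{2} = 3969$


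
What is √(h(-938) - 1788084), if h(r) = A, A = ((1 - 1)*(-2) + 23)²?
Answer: I*√1787555 ≈ 1337.0*I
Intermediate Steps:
A = 529 (A = (0*(-2) + 23)² = (0 + 23)² = 23² = 529)
h(r) = 529
√(h(-938) - 1788084) = √(529 - 1788084) = √(-1787555) = I*√1787555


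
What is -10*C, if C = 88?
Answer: -880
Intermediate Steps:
-10*C = -10*88 = -880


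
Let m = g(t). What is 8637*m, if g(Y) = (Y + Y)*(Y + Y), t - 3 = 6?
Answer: 2798388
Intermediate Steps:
t = 9 (t = 3 + 6 = 9)
g(Y) = 4*Y² (g(Y) = (2*Y)*(2*Y) = 4*Y²)
m = 324 (m = 4*9² = 4*81 = 324)
8637*m = 8637*324 = 2798388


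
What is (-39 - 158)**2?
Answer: 38809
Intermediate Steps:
(-39 - 158)**2 = (-197)**2 = 38809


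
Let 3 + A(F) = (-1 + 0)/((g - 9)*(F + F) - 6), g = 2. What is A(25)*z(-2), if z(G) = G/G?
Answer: -1067/356 ≈ -2.9972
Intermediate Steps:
A(F) = -3 - 1/(-6 - 14*F) (A(F) = -3 + (-1 + 0)/((2 - 9)*(F + F) - 6) = -3 - 1/(-14*F - 6) = -3 - 1/(-6 - 14*F))
z(G) = 1
A(25)*z(-2) = ((-17 - 42*25)/(2*(3 + 7*25)))*1 = ((-17 - 1050)/(2*(3 + 175)))*1 = ((½)*(-1067)/178)*1 = ((½)*(1/178)*(-1067))*1 = -1067/356*1 = -1067/356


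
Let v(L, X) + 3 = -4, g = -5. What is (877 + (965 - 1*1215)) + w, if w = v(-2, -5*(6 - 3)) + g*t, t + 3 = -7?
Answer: 670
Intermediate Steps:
v(L, X) = -7 (v(L, X) = -3 - 4 = -7)
t = -10 (t = -3 - 7 = -10)
w = 43 (w = -7 - 5*(-10) = -7 + 50 = 43)
(877 + (965 - 1*1215)) + w = (877 + (965 - 1*1215)) + 43 = (877 + (965 - 1215)) + 43 = (877 - 250) + 43 = 627 + 43 = 670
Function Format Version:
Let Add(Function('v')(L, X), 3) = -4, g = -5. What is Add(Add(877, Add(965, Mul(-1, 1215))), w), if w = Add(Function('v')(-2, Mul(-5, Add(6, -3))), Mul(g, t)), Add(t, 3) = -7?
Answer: 670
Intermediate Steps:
Function('v')(L, X) = -7 (Function('v')(L, X) = Add(-3, -4) = -7)
t = -10 (t = Add(-3, -7) = -10)
w = 43 (w = Add(-7, Mul(-5, -10)) = Add(-7, 50) = 43)
Add(Add(877, Add(965, Mul(-1, 1215))), w) = Add(Add(877, Add(965, Mul(-1, 1215))), 43) = Add(Add(877, Add(965, -1215)), 43) = Add(Add(877, -250), 43) = Add(627, 43) = 670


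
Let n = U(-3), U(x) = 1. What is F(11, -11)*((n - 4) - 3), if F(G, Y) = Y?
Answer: 66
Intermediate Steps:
n = 1
F(11, -11)*((n - 4) - 3) = -11*((1 - 4) - 3) = -11*(-3 - 3) = -11*(-6) = 66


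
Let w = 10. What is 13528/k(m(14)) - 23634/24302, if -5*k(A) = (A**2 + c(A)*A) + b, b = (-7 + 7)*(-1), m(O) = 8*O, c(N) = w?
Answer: -122920141/20753908 ≈ -5.9227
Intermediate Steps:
c(N) = 10
b = 0 (b = 0*(-1) = 0)
k(A) = -2*A - A**2/5 (k(A) = -((A**2 + 10*A) + 0)/5 = -(A**2 + 10*A)/5 = -2*A - A**2/5)
13528/k(m(14)) - 23634/24302 = 13528/(((8*14)*(-10 - 8*14)/5)) - 23634/24302 = 13528/(((1/5)*112*(-10 - 1*112))) - 23634*1/24302 = 13528/(((1/5)*112*(-10 - 112))) - 11817/12151 = 13528/(((1/5)*112*(-122))) - 11817/12151 = 13528/(-13664/5) - 11817/12151 = 13528*(-5/13664) - 11817/12151 = -8455/1708 - 11817/12151 = -122920141/20753908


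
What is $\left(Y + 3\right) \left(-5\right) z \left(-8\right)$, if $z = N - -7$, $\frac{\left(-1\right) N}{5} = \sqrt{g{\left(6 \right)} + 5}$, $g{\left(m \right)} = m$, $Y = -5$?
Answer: $-560 + 400 \sqrt{11} \approx 766.65$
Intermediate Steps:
$N = - 5 \sqrt{11}$ ($N = - 5 \sqrt{6 + 5} = - 5 \sqrt{11} \approx -16.583$)
$z = 7 - 5 \sqrt{11}$ ($z = - 5 \sqrt{11} - -7 = - 5 \sqrt{11} + 7 = 7 - 5 \sqrt{11} \approx -9.5831$)
$\left(Y + 3\right) \left(-5\right) z \left(-8\right) = \left(-5 + 3\right) \left(-5\right) \left(7 - 5 \sqrt{11}\right) \left(-8\right) = \left(-2\right) \left(-5\right) \left(7 - 5 \sqrt{11}\right) \left(-8\right) = 10 \left(7 - 5 \sqrt{11}\right) \left(-8\right) = \left(70 - 50 \sqrt{11}\right) \left(-8\right) = -560 + 400 \sqrt{11}$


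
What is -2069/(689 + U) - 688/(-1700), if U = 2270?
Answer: -370377/1257575 ≈ -0.29452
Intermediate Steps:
-2069/(689 + U) - 688/(-1700) = -2069/(689 + 2270) - 688/(-1700) = -2069/2959 - 688*(-1/1700) = -2069*1/2959 + 172/425 = -2069/2959 + 172/425 = -370377/1257575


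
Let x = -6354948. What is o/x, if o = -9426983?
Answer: 9426983/6354948 ≈ 1.4834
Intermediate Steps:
o/x = -9426983/(-6354948) = -9426983*(-1/6354948) = 9426983/6354948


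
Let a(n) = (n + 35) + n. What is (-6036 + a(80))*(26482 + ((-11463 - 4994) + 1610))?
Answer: -67960035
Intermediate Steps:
a(n) = 35 + 2*n (a(n) = (35 + n) + n = 35 + 2*n)
(-6036 + a(80))*(26482 + ((-11463 - 4994) + 1610)) = (-6036 + (35 + 2*80))*(26482 + ((-11463 - 4994) + 1610)) = (-6036 + (35 + 160))*(26482 + (-16457 + 1610)) = (-6036 + 195)*(26482 - 14847) = -5841*11635 = -67960035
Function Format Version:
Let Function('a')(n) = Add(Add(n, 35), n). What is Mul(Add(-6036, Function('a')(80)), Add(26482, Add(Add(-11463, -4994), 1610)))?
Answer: -67960035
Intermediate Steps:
Function('a')(n) = Add(35, Mul(2, n)) (Function('a')(n) = Add(Add(35, n), n) = Add(35, Mul(2, n)))
Mul(Add(-6036, Function('a')(80)), Add(26482, Add(Add(-11463, -4994), 1610))) = Mul(Add(-6036, Add(35, Mul(2, 80))), Add(26482, Add(Add(-11463, -4994), 1610))) = Mul(Add(-6036, Add(35, 160)), Add(26482, Add(-16457, 1610))) = Mul(Add(-6036, 195), Add(26482, -14847)) = Mul(-5841, 11635) = -67960035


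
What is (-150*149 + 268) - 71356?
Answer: -93438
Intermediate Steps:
(-150*149 + 268) - 71356 = (-22350 + 268) - 71356 = -22082 - 71356 = -93438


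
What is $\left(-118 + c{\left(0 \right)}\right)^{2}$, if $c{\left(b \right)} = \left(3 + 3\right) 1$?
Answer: $12544$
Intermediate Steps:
$c{\left(b \right)} = 6$ ($c{\left(b \right)} = 6 \cdot 1 = 6$)
$\left(-118 + c{\left(0 \right)}\right)^{2} = \left(-118 + 6\right)^{2} = \left(-112\right)^{2} = 12544$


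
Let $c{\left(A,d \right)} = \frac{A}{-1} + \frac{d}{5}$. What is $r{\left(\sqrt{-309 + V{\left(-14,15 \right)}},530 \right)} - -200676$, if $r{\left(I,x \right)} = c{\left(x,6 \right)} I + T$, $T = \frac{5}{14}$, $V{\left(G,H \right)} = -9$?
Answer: $\frac{2809469}{14} - \frac{2644 i \sqrt{318}}{5} \approx 2.0068 \cdot 10^{5} - 9429.9 i$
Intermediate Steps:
$T = \frac{5}{14}$ ($T = 5 \cdot \frac{1}{14} = \frac{5}{14} \approx 0.35714$)
$c{\left(A,d \right)} = - A + \frac{d}{5}$ ($c{\left(A,d \right)} = A \left(-1\right) + d \frac{1}{5} = - A + \frac{d}{5}$)
$r{\left(I,x \right)} = \frac{5}{14} + I \left(\frac{6}{5} - x\right)$ ($r{\left(I,x \right)} = \left(- x + \frac{1}{5} \cdot 6\right) I + \frac{5}{14} = \left(- x + \frac{6}{5}\right) I + \frac{5}{14} = \left(\frac{6}{5} - x\right) I + \frac{5}{14} = I \left(\frac{6}{5} - x\right) + \frac{5}{14} = \frac{5}{14} + I \left(\frac{6}{5} - x\right)$)
$r{\left(\sqrt{-309 + V{\left(-14,15 \right)}},530 \right)} - -200676 = \left(\frac{5}{14} - \frac{\sqrt{-309 - 9} \left(-6 + 5 \cdot 530\right)}{5}\right) - -200676 = \left(\frac{5}{14} - \frac{\sqrt{-318} \left(-6 + 2650\right)}{5}\right) + 200676 = \left(\frac{5}{14} - \frac{1}{5} i \sqrt{318} \cdot 2644\right) + 200676 = \left(\frac{5}{14} - \frac{2644 i \sqrt{318}}{5}\right) + 200676 = \frac{2809469}{14} - \frac{2644 i \sqrt{318}}{5}$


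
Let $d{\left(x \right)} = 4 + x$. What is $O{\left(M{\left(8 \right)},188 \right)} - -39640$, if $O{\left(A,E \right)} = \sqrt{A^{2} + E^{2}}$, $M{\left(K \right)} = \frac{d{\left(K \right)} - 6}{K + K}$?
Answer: $39640 + \frac{5 \sqrt{90481}}{8} \approx 39828.0$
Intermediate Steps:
$M{\left(K \right)} = \frac{-2 + K}{2 K}$ ($M{\left(K \right)} = \frac{\left(4 + K\right) - 6}{K + K} = \frac{-2 + K}{2 K}$)
$O{\left(M{\left(8 \right)},188 \right)} - -39640 = \sqrt{\left(\frac{-2 + 8}{2 \cdot 8}\right)^{2} + 188^{2}} - -39640 = \sqrt{\left(\frac{1}{2} \cdot \frac{1}{8} \cdot 6\right)^{2} + 35344} + 39640 = \sqrt{\left(\frac{3}{8}\right)^{2} + 35344} + 39640 = \sqrt{\frac{9}{64} + 35344} + 39640 = \sqrt{\frac{2262025}{64}} + 39640 = \frac{5 \sqrt{90481}}{8} + 39640 = 39640 + \frac{5 \sqrt{90481}}{8}$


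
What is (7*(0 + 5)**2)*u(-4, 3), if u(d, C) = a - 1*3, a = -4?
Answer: -1225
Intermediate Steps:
u(d, C) = -7 (u(d, C) = -4 - 1*3 = -4 - 3 = -7)
(7*(0 + 5)**2)*u(-4, 3) = (7*(0 + 5)**2)*(-7) = (7*5**2)*(-7) = (7*25)*(-7) = 175*(-7) = -1225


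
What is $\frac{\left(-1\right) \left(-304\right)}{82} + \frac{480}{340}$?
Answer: $\frac{3568}{697} \approx 5.1191$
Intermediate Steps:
$\frac{\left(-1\right) \left(-304\right)}{82} + \frac{480}{340} = 304 \cdot \frac{1}{82} + 480 \cdot \frac{1}{340} = \frac{152}{41} + \frac{24}{17} = \frac{3568}{697}$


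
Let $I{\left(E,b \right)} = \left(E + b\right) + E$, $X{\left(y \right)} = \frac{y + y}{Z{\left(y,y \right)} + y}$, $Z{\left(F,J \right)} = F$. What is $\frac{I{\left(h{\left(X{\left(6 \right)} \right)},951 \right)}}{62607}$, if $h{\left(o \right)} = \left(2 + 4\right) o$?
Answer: $\frac{321}{20869} \approx 0.015382$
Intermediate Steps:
$X{\left(y \right)} = 1$ ($X{\left(y \right)} = \frac{y + y}{y + y} = \frac{2 y}{2 y} = 2 y \frac{1}{2 y} = 1$)
$h{\left(o \right)} = 6 o$
$I{\left(E,b \right)} = b + 2 E$
$\frac{I{\left(h{\left(X{\left(6 \right)} \right)},951 \right)}}{62607} = \frac{951 + 2 \cdot 6 \cdot 1}{62607} = \left(951 + 2 \cdot 6\right) \frac{1}{62607} = \left(951 + 12\right) \frac{1}{62607} = 963 \cdot \frac{1}{62607} = \frac{321}{20869}$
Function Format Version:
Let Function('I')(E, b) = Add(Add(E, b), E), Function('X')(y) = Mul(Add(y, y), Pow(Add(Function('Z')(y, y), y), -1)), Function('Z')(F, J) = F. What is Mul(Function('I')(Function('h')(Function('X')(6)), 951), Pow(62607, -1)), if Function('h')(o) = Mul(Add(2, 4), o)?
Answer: Rational(321, 20869) ≈ 0.015382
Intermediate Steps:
Function('X')(y) = 1 (Function('X')(y) = Mul(Add(y, y), Pow(Add(y, y), -1)) = Mul(Mul(2, y), Pow(Mul(2, y), -1)) = Mul(Mul(2, y), Mul(Rational(1, 2), Pow(y, -1))) = 1)
Function('h')(o) = Mul(6, o)
Function('I')(E, b) = Add(b, Mul(2, E))
Mul(Function('I')(Function('h')(Function('X')(6)), 951), Pow(62607, -1)) = Mul(Add(951, Mul(2, Mul(6, 1))), Pow(62607, -1)) = Mul(Add(951, Mul(2, 6)), Rational(1, 62607)) = Mul(Add(951, 12), Rational(1, 62607)) = Mul(963, Rational(1, 62607)) = Rational(321, 20869)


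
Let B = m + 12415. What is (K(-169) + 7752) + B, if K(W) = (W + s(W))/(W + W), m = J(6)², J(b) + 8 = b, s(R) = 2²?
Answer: 6817963/338 ≈ 20172.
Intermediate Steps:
s(R) = 4
J(b) = -8 + b
m = 4 (m = (-8 + 6)² = (-2)² = 4)
B = 12419 (B = 4 + 12415 = 12419)
K(W) = (4 + W)/(2*W) (K(W) = (W + 4)/(W + W) = (4 + W)/((2*W)) = (4 + W)*(1/(2*W)) = (4 + W)/(2*W))
(K(-169) + 7752) + B = ((½)*(4 - 169)/(-169) + 7752) + 12419 = ((½)*(-1/169)*(-165) + 7752) + 12419 = (165/338 + 7752) + 12419 = 2620341/338 + 12419 = 6817963/338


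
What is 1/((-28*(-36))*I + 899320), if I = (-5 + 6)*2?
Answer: 1/901336 ≈ 1.1095e-6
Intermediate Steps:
I = 2 (I = 1*2 = 2)
1/((-28*(-36))*I + 899320) = 1/(-28*(-36)*2 + 899320) = 1/(1008*2 + 899320) = 1/(2016 + 899320) = 1/901336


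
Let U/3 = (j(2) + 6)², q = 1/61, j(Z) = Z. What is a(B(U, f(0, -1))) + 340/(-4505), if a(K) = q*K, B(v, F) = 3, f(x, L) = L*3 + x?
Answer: -85/3233 ≈ -0.026291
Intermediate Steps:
q = 1/61 ≈ 0.016393
U = 192 (U = 3*(2 + 6)² = 3*8² = 3*64 = 192)
f(x, L) = x + 3*L (f(x, L) = 3*L + x = x + 3*L)
a(K) = K/61
a(B(U, f(0, -1))) + 340/(-4505) = (1/61)*3 + 340/(-4505) = 3/61 + 340*(-1/4505) = 3/61 - 4/53 = -85/3233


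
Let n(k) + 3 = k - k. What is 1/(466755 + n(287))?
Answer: 1/466752 ≈ 2.1425e-6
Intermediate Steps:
n(k) = -3 (n(k) = -3 + (k - k) = -3 + 0 = -3)
1/(466755 + n(287)) = 1/(466755 - 3) = 1/466752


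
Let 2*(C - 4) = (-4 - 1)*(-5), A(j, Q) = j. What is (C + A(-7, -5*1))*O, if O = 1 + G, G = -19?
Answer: -171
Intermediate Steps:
C = 33/2 (C = 4 + ((-4 - 1)*(-5))/2 = 4 + (-5*(-5))/2 = 4 + (½)*25 = 4 + 25/2 = 33/2 ≈ 16.500)
O = -18 (O = 1 - 19 = -18)
(C + A(-7, -5*1))*O = (33/2 - 7)*(-18) = (19/2)*(-18) = -171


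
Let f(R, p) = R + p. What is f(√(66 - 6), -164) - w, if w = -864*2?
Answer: 1564 + 2*√15 ≈ 1571.7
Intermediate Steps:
w = -1728
f(√(66 - 6), -164) - w = (√(66 - 6) - 164) - 1*(-1728) = (√60 - 164) + 1728 = (2*√15 - 164) + 1728 = (-164 + 2*√15) + 1728 = 1564 + 2*√15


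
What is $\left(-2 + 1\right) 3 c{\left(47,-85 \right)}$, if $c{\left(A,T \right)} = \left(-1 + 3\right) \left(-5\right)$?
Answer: $30$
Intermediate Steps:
$c{\left(A,T \right)} = -10$ ($c{\left(A,T \right)} = 2 \left(-5\right) = -10$)
$\left(-2 + 1\right) 3 c{\left(47,-85 \right)} = \left(-2 + 1\right) 3 \left(-10\right) = \left(-1\right) 3 \left(-10\right) = \left(-3\right) \left(-10\right) = 30$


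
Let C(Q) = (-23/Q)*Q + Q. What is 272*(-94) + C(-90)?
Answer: -25681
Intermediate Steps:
C(Q) = -23 + Q
272*(-94) + C(-90) = 272*(-94) + (-23 - 90) = -25568 - 113 = -25681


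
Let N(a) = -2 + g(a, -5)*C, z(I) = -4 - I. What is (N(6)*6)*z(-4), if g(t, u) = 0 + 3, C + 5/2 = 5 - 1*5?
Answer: 0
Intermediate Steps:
C = -5/2 (C = -5/2 + (5 - 1*5) = -5/2 + (5 - 5) = -5/2 + 0 = -5/2 ≈ -2.5000)
g(t, u) = 3
N(a) = -19/2 (N(a) = -2 + 3*(-5/2) = -2 - 15/2 = -19/2)
(N(6)*6)*z(-4) = (-19/2*6)*(-4 - 1*(-4)) = -57*(-4 + 4) = -57*0 = 0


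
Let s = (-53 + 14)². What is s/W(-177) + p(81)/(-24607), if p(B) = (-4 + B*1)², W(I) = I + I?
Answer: -1197761/263966 ≈ -4.5376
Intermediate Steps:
W(I) = 2*I
p(B) = (-4 + B)²
s = 1521 (s = (-39)² = 1521)
s/W(-177) + p(81)/(-24607) = 1521/((2*(-177))) + (-4 + 81)²/(-24607) = 1521/(-354) + 77²*(-1/24607) = 1521*(-1/354) + 5929*(-1/24607) = -507/118 - 539/2237 = -1197761/263966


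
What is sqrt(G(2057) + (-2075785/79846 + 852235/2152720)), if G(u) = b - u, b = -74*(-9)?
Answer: I*sqrt(26158276472779765145117)/4297152028 ≈ 37.638*I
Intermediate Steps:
b = 666
G(u) = 666 - u
sqrt(G(2057) + (-2075785/79846 + 852235/2152720)) = sqrt((666 - 1*2057) + (-2075785/79846 + 852235/2152720)) = sqrt((666 - 2057) + (-2075785*1/79846 + 852235*(1/2152720))) = sqrt(-1391 + (-2075785/79846 + 170447/430544)) = sqrt(-1391 - 440053632939/17188608112) = sqrt(-24349407516731/17188608112) = I*sqrt(26158276472779765145117)/4297152028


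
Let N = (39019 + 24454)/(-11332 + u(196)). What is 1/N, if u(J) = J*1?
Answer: -11136/63473 ≈ -0.17544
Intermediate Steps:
u(J) = J
N = -63473/11136 (N = (39019 + 24454)/(-11332 + 196) = 63473/(-11136) = 63473*(-1/11136) = -63473/11136 ≈ -5.6998)
1/N = 1/(-63473/11136) = -11136/63473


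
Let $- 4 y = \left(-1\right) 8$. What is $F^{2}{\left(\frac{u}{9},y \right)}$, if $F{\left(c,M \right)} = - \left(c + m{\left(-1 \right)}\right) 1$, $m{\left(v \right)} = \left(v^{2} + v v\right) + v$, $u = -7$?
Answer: $\frac{4}{81} \approx 0.049383$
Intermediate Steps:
$y = 2$ ($y = - \frac{\left(-1\right) 8}{4} = \left(- \frac{1}{4}\right) \left(-8\right) = 2$)
$m{\left(v \right)} = v + 2 v^{2}$ ($m{\left(v \right)} = \left(v^{2} + v^{2}\right) + v = 2 v^{2} + v = v + 2 v^{2}$)
$F{\left(c,M \right)} = -1 - c$ ($F{\left(c,M \right)} = - \left(c - \left(1 + 2 \left(-1\right)\right)\right) 1 = - \left(c - \left(1 - 2\right)\right) 1 = - \left(c - -1\right) 1 = - \left(c + 1\right) 1 = - \left(1 + c\right) 1 = - (1 + c) = -1 - c$)
$F^{2}{\left(\frac{u}{9},y \right)} = \left(-1 - - \frac{7}{9}\right)^{2} = \left(-1 + \frac{7}{9}\right)^{2} = \left(- \frac{2}{9}\right)^{2} = \frac{4}{81}$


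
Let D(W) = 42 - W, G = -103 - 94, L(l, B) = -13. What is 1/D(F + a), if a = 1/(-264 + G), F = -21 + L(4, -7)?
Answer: 461/35037 ≈ 0.013158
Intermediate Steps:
G = -197
F = -34 (F = -21 - 13 = -34)
a = -1/461 (a = 1/(-264 - 197) = 1/(-461) = -1/461 ≈ -0.0021692)
1/D(F + a) = 1/(42 - (-34 - 1/461)) = 1/(42 - 1*(-15675/461)) = 1/(42 + 15675/461) = 1/(35037/461) = 461/35037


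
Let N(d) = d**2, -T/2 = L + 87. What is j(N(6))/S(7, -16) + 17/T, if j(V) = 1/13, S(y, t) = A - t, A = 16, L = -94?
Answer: 3543/2912 ≈ 1.2167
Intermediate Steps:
S(y, t) = 16 - t
T = 14 (T = -2*(-94 + 87) = -2*(-7) = 14)
j(V) = 1/13
j(N(6))/S(7, -16) + 17/T = 1/(13*(16 - 1*(-16))) + 17/14 = 1/(13*(16 + 16)) + 17*(1/14) = (1/13)/32 + 17/14 = (1/13)*(1/32) + 17/14 = 1/416 + 17/14 = 3543/2912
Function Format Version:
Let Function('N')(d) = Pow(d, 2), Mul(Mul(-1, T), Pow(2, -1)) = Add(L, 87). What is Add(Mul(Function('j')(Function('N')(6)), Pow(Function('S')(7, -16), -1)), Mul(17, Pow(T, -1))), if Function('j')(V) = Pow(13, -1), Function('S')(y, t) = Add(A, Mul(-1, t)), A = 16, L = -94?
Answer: Rational(3543, 2912) ≈ 1.2167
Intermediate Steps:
Function('S')(y, t) = Add(16, Mul(-1, t))
T = 14 (T = Mul(-2, Add(-94, 87)) = Mul(-2, -7) = 14)
Function('j')(V) = Rational(1, 13)
Add(Mul(Function('j')(Function('N')(6)), Pow(Function('S')(7, -16), -1)), Mul(17, Pow(T, -1))) = Add(Mul(Rational(1, 13), Pow(Add(16, Mul(-1, -16)), -1)), Mul(17, Pow(14, -1))) = Add(Mul(Rational(1, 13), Pow(Add(16, 16), -1)), Mul(17, Rational(1, 14))) = Add(Mul(Rational(1, 13), Pow(32, -1)), Rational(17, 14)) = Add(Mul(Rational(1, 13), Rational(1, 32)), Rational(17, 14)) = Add(Rational(1, 416), Rational(17, 14)) = Rational(3543, 2912)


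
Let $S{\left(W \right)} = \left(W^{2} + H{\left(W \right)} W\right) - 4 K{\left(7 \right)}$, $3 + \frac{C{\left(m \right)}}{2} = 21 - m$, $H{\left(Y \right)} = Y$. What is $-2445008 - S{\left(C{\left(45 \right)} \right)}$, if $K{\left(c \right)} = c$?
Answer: $-2450812$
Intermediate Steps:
$C{\left(m \right)} = 36 - 2 m$ ($C{\left(m \right)} = -6 + 2 \left(21 - m\right) = -6 - \left(-42 + 2 m\right) = 36 - 2 m$)
$S{\left(W \right)} = -28 + 2 W^{2}$ ($S{\left(W \right)} = \left(W^{2} + W W\right) - 28 = \left(W^{2} + W^{2}\right) - 28 = 2 W^{2} - 28 = -28 + 2 W^{2}$)
$-2445008 - S{\left(C{\left(45 \right)} \right)} = -2445008 - \left(-28 + 2 \left(36 - 90\right)^{2}\right) = -2445008 - \left(-28 + 2 \left(-54\right)^{2}\right) = -2445008 - \left(-28 + 2 \cdot 2916\right) = -2445008 - \left(-28 + 5832\right) = -2445008 - 5804 = -2450812$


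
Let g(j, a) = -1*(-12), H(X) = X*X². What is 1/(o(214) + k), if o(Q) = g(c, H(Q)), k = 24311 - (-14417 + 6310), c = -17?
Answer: 1/32430 ≈ 3.0836e-5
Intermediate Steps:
H(X) = X³
k = 32418 (k = 24311 - 1*(-8107) = 24311 + 8107 = 32418)
g(j, a) = 12
o(Q) = 12
1/(o(214) + k) = 1/(12 + 32418) = 1/32430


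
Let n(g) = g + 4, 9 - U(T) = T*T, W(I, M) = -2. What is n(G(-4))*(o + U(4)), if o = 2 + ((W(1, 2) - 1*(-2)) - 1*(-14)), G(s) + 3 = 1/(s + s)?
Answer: 63/8 ≈ 7.8750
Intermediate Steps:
U(T) = 9 - T**2 (U(T) = 9 - T*T = 9 - T**2)
G(s) = -3 + 1/(2*s) (G(s) = -3 + 1/(s + s) = -3 + 1/(2*s))
o = 16 (o = 2 + ((-2 - 1*(-2)) - 1*(-14)) = 2 + ((-2 + 2) + 14) = 2 + (0 + 14) = 2 + 14 = 16)
n(g) = 4 + g
n(G(-4))*(o + U(4)) = (4 + (-3 + (1/2)/(-4)))*(16 + (9 - 1*4**2)) = (4 + (-3 + (1/2)*(-1/4)))*(16 + (9 - 1*16)) = (4 + (-3 - 1/8))*(16 + (9 - 16)) = (4 - 25/8)*(16 - 7) = (7/8)*9 = 63/8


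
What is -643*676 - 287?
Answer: -434955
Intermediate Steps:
-643*676 - 287 = -434668 - 287 = -434955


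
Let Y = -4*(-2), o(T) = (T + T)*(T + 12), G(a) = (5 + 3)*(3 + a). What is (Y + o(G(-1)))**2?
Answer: 817216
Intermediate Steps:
G(a) = 24 + 8*a (G(a) = 8*(3 + a) = 24 + 8*a)
o(T) = 2*T*(12 + T) (o(T) = (2*T)*(12 + T) = 2*T*(12 + T))
Y = 8
(Y + o(G(-1)))**2 = (8 + 2*(24 + 8*(-1))*(12 + (24 + 8*(-1))))**2 = (8 + 2*(24 - 8)*(12 + (24 - 8)))**2 = (8 + 2*16*(12 + 16))**2 = (8 + 2*16*28)**2 = (8 + 896)**2 = 904**2 = 817216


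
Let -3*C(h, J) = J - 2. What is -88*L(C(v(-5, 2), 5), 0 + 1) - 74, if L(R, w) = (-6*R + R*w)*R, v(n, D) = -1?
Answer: 366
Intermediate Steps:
C(h, J) = 2/3 - J/3 (C(h, J) = -(J - 2)/3 = -(-2 + J)/3 = 2/3 - J/3)
L(R, w) = R*(-6*R + R*w)
-88*L(C(v(-5, 2), 5), 0 + 1) - 74 = -88*(2/3 - 1/3*5)**2*(-6 + (0 + 1)) - 74 = -88*(2/3 - 5/3)**2*(-6 + 1) - 74 = -88*(-1)**2*(-5) - 74 = -88*(-5) - 74 = 440 - 74 = 366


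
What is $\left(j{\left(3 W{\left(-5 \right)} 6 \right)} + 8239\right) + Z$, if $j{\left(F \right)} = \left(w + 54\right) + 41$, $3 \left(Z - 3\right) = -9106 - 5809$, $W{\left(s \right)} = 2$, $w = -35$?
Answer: $\frac{9991}{3} \approx 3330.3$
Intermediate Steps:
$Z = - \frac{14906}{3}$ ($Z = 3 + \frac{-9106 - 5809}{3} = 3 + \frac{1}{3} \left(-14915\right) = 3 - \frac{14915}{3} = - \frac{14906}{3} \approx -4968.7$)
$j{\left(F \right)} = 60$ ($j{\left(F \right)} = \left(-35 + 54\right) + 41 = 19 + 41 = 60$)
$\left(j{\left(3 W{\left(-5 \right)} 6 \right)} + 8239\right) + Z = \left(60 + 8239\right) - \frac{14906}{3} = 8299 - \frac{14906}{3} = \frac{9991}{3}$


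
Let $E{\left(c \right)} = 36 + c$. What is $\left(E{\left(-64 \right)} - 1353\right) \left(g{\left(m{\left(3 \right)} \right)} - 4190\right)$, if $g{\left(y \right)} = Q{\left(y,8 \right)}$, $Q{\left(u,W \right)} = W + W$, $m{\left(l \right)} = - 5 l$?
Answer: $5764294$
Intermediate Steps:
$Q{\left(u,W \right)} = 2 W$
$g{\left(y \right)} = 16$ ($g{\left(y \right)} = 2 \cdot 8 = 16$)
$\left(E{\left(-64 \right)} - 1353\right) \left(g{\left(m{\left(3 \right)} \right)} - 4190\right) = \left(\left(36 - 64\right) - 1353\right) \left(16 - 4190\right) = \left(-28 - 1353\right) \left(-4174\right) = \left(-1381\right) \left(-4174\right) = 5764294$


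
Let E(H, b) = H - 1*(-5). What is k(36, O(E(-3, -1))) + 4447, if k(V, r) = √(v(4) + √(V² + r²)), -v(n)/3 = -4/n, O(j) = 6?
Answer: 4447 + √(3 + 6*√37) ≈ 4453.3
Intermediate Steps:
E(H, b) = 5 + H (E(H, b) = H + 5 = 5 + H)
v(n) = 12/n (v(n) = -(-12)/n = 12/n)
k(V, r) = √(3 + √(V² + r²)) (k(V, r) = √(12/4 + √(V² + r²)) = √(12*(¼) + √(V² + r²)) = √(3 + √(V² + r²)))
k(36, O(E(-3, -1))) + 4447 = √(3 + √(36² + 6²)) + 4447 = √(3 + √(1296 + 36)) + 4447 = √(3 + √1332) + 4447 = √(3 + 6*√37) + 4447 = 4447 + √(3 + 6*√37)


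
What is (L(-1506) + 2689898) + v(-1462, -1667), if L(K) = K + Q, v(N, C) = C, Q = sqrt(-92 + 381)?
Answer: 2686742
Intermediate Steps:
Q = 17 (Q = sqrt(289) = 17)
L(K) = 17 + K (L(K) = K + 17 = 17 + K)
(L(-1506) + 2689898) + v(-1462, -1667) = ((17 - 1506) + 2689898) - 1667 = (-1489 + 2689898) - 1667 = 2688409 - 1667 = 2686742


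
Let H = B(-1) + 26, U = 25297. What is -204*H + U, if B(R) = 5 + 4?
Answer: 18157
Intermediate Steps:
B(R) = 9
H = 35 (H = 9 + 26 = 35)
-204*H + U = -204*35 + 25297 = -7140 + 25297 = 18157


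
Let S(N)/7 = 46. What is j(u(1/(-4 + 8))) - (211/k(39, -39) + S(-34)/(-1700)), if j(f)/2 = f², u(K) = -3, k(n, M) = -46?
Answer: 222639/9775 ≈ 22.776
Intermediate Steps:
S(N) = 322 (S(N) = 7*46 = 322)
j(f) = 2*f²
j(u(1/(-4 + 8))) - (211/k(39, -39) + S(-34)/(-1700)) = 2*(-3)² - (211/(-46) + 322/(-1700)) = 2*9 - (211*(-1/46) + 322*(-1/1700)) = 18 - (-211/46 - 161/850) = 18 - 1*(-46689/9775) = 18 + 46689/9775 = 222639/9775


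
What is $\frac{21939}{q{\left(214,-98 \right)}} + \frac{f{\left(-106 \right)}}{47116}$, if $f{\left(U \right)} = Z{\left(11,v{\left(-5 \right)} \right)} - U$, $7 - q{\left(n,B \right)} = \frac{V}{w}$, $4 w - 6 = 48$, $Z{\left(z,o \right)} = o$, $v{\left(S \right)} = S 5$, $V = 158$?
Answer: $- \frac{27909293661}{5983732} \approx -4664.2$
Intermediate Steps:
$v{\left(S \right)} = 5 S$
$w = \frac{27}{2}$ ($w = \frac{3}{2} + \frac{1}{4} \cdot 48 = \frac{3}{2} + 12 = \frac{27}{2} \approx 13.5$)
$q{\left(n,B \right)} = - \frac{127}{27}$ ($q{\left(n,B \right)} = 7 - \frac{158}{\frac{27}{2}} = 7 - 158 \cdot \frac{2}{27} = 7 - \frac{316}{27} = - \frac{127}{27}$)
$f{\left(U \right)} = -25 - U$ ($f{\left(U \right)} = 5 \left(-5\right) - U = -25 - U$)
$\frac{21939}{q{\left(214,-98 \right)}} + \frac{f{\left(-106 \right)}}{47116} = \frac{21939}{- \frac{127}{27}} + \frac{-25 - -106}{47116} = 21939 \left(- \frac{27}{127}\right) + \left(-25 + 106\right) \frac{1}{47116} = - \frac{592353}{127} + 81 \cdot \frac{1}{47116} = - \frac{592353}{127} + \frac{81}{47116} = - \frac{27909293661}{5983732}$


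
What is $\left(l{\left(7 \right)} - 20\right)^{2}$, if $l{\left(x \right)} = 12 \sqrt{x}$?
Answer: $1408 - 480 \sqrt{7} \approx 138.04$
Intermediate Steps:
$\left(l{\left(7 \right)} - 20\right)^{2} = \left(12 \sqrt{7} - 20\right)^{2} = \left(-20 + 12 \sqrt{7}\right)^{2}$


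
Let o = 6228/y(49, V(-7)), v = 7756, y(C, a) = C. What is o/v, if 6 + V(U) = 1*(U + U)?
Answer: 1557/95011 ≈ 0.016388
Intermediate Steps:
V(U) = -6 + 2*U (V(U) = -6 + 1*(U + U) = -6 + 1*(2*U) = -6 + 2*U)
o = 6228/49 ≈ 127.10
o/v = (6228/49)/7756 = (6228/49)*(1/7756) = 1557/95011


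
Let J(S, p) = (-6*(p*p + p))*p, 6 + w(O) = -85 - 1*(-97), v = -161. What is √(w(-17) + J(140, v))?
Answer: √24884166 ≈ 4988.4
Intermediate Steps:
w(O) = 6 (w(O) = -6 + (-85 - 1*(-97)) = -6 + (-85 + 97) = -6 + 12 = 6)
J(S, p) = p*(-6*p - 6*p²) (J(S, p) = (-6*(p² + p))*p = (-6*(p + p²))*p = (-6*p - 6*p²)*p = p*(-6*p - 6*p²))
√(w(-17) + J(140, v)) = √(6 + 6*(-161)²*(-1 - 1*(-161))) = √(6 + 6*25921*(-1 + 161)) = √(6 + 6*25921*160) = √(6 + 24884160) = √24884166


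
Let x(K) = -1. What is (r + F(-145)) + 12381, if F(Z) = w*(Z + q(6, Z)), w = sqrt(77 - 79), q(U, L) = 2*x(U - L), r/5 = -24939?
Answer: -112314 - 147*I*sqrt(2) ≈ -1.1231e+5 - 207.89*I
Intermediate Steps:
r = -124695 (r = 5*(-24939) = -124695)
q(U, L) = -2 (q(U, L) = 2*(-1) = -2)
w = I*sqrt(2) (w = sqrt(-2) = I*sqrt(2) ≈ 1.4142*I)
F(Z) = I*sqrt(2)*(-2 + Z) (F(Z) = (I*sqrt(2))*(Z - 2) = (I*sqrt(2))*(-2 + Z) = I*sqrt(2)*(-2 + Z))
(r + F(-145)) + 12381 = (-124695 + I*sqrt(2)*(-2 - 145)) + 12381 = (-124695 + I*sqrt(2)*(-147)) + 12381 = (-124695 - 147*I*sqrt(2)) + 12381 = -112314 - 147*I*sqrt(2)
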